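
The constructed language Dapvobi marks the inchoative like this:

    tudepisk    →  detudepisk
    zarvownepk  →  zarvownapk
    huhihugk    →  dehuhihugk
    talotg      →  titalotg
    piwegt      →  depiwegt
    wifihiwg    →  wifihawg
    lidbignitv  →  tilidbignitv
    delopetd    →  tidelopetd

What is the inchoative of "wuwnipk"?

wuwnapk

"wuwnipk" has second-to-last letter 'p'. The one such stem in the data (zarvownepk → zarvownapk) changes the last vowel to 'a' (as does wifihiwg), so the same rule applies.
The other patterns: stems whose second-to-last letter is 't' add the prefix ti-; stems whose second-to-last letter is 'g' or 's' add the prefix de-.
So wuwnipk → wuwnapk.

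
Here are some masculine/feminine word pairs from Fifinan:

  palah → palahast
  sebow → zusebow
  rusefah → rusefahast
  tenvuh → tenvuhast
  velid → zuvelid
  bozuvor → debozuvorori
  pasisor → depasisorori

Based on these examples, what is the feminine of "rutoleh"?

rutolehast

sebow and bozuvor both have last vowel 'o' yet inflect differently (zusebow, debozuvorori), so the last vowel is not what conditions the rule; the final letter is.
"rutoleh" ends in -h. The stems ending in -h (palah → palahast, tenvuh → tenvuhast, rusefah → rusefahast) add -ast.
The other patterns: stems ending in -d or -w add the prefix zu-; stems ending in -r add de- … -ori around the stem.
So rutoleh → rutolehast.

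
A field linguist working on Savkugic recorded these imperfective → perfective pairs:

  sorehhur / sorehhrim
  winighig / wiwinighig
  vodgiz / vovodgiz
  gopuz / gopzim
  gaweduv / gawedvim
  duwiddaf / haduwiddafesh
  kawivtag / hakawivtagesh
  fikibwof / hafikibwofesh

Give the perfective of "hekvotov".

hahekvotovesh

gopuz and vodgiz both end in -z yet inflect differently (gopzim, vovodgiz), so the final letter is not what conditions the rule; the last vowel is.
"hekvotov" has last vowel 'o'. The one such stem in the data (fikibwof → hafikibwofesh) adds ha- … -esh around the stem, so the same rule applies.
So hekvotov → hahekvotovesh.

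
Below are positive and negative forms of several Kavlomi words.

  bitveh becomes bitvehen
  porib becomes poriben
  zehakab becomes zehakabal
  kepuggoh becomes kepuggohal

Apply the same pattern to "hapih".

porib and zehakab both end in -b yet inflect differently (poriben, zehakabal), so the final letter is not what conditions the rule; the number of vowels is.
"hapih" has 2 vowels. The stems with 2 vowels (bitveh → bitvehen, porib → poriben) add -en.
So hapih → hapihen.

hapihen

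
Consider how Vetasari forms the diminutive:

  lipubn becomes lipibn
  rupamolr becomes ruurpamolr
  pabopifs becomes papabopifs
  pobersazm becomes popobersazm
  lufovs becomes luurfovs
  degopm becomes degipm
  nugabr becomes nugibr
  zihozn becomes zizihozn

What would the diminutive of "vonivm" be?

nugabr and rupamolr both end in -r yet inflect differently (nugibr, ruurpamolr), so the final letter is not what conditions the rule; the second-to-last letter is.
"vonivm" has second-to-last letter 'v'. The one such stem in the data (lufovs → luurfovs) inserts -ur- after the first vowel (as does rupamolr), so the same rule applies.
The other patterns: stems whose second-to-last letter is 'b' or 'p' change the last vowel to 'i'; stems whose second-to-last letter is 'f' or 'z' repeat the first consonant+vowel as a prefix.
So vonivm → vournivm.

vournivm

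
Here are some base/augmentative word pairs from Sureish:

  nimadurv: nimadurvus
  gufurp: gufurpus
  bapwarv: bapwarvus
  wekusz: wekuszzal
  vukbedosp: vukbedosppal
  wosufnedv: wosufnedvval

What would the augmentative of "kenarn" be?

kenarnus

"kenarn" has second-to-last letter 'r'. The stems whose second-to-last letter is 'r' (nimadurv → nimadurvus, gufurp → gufurpus, bapwarv → bapwarvus) add -us.
So kenarn → kenarnus.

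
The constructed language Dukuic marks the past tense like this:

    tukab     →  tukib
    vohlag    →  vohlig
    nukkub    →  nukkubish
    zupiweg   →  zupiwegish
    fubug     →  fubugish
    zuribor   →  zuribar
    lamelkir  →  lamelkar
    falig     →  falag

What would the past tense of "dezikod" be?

"dezikod" has last vowel 'o'. The one such stem in the data (zuribor → zuribar) changes the last vowel to 'a' (as do lamelkir, falig), so the same rule applies.
So dezikod → dezikad.

dezikad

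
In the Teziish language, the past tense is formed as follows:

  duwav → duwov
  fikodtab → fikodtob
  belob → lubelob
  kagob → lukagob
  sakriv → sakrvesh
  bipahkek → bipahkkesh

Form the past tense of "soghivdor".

fikodtab and belob both end in -b yet inflect differently (fikodtob, lubelob), so the final letter is not what conditions the rule; the last vowel is.
"soghivdor" has last vowel 'o'. The stems whose last vowel is 'o' (belob → lubelob, kagob → lukagob) add the prefix lu-.
So soghivdor → lusoghivdor.

lusoghivdor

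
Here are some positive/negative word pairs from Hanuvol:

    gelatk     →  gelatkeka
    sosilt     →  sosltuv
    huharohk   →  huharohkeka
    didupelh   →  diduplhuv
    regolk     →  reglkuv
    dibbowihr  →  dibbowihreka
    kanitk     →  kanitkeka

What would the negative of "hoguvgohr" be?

regolk and kanitk both end in -k yet inflect differently (reglkuv, kanitkeka), so the final letter is not what conditions the rule; the second-to-last letter is.
"hoguvgohr" has second-to-last letter 'h'. The stems whose second-to-last letter is 'h' (dibbowihr → dibbowihreka, huharohk → huharohkeka) add -eka.
The other pattern: stems whose second-to-last letter is 'l' delete the last vowel and add -uv.
So hoguvgohr → hoguvgohreka.

hoguvgohreka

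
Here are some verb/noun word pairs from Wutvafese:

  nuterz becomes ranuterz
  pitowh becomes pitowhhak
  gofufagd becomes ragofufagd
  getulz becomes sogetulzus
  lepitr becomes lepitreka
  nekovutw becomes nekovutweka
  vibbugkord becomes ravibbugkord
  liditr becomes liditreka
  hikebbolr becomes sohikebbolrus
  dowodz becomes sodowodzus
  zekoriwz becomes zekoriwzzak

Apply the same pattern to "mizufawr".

mizufawrrak

zekoriwz and nuterz both end in -z yet inflect differently (zekoriwzzak, ranuterz), so the final letter is not what conditions the rule; the second-to-last letter is.
"mizufawr" has second-to-last letter 'w'. The stems whose second-to-last letter is 'w' (pitowh → pitowhhak, zekoriwz → zekoriwzzak) double the final consonant and add -ak.
So mizufawr → mizufawrrak.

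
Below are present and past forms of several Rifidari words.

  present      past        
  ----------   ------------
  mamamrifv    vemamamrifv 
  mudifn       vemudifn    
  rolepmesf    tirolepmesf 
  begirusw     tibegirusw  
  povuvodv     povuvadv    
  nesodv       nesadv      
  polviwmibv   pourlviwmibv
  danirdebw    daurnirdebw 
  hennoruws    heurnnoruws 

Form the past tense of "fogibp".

fourgibp

mamamrifv and povuvodv both end in -v yet inflect differently (vemamamrifv, povuvadv), so the final letter is not what conditions the rule; the second-to-last letter is.
"fogibp" has second-to-last letter 'b'. The stems whose second-to-last letter is 'b' (polviwmibv → pourlviwmibv, danirdebw → daurnirdebw) insert -ur- after the first vowel.
The other patterns: stems whose second-to-last letter is 'f' add the prefix ve-; stems whose second-to-last letter is 's' add the prefix ti-; stems whose second-to-last letter is 'd' change the last vowel to 'a'.
So fogibp → fourgibp.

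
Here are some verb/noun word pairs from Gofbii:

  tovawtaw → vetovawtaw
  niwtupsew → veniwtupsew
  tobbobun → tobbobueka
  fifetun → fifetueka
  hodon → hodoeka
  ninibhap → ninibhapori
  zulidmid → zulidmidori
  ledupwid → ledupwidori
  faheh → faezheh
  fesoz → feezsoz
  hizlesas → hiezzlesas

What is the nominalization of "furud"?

tovawtaw and ninibhap both have last vowel 'a' yet inflect differently (vetovawtaw, ninibhapori), so the last vowel is not what conditions the rule; the final letter is.
"furud" ends in -d. The stems ending in -d (zulidmid → zulidmidori, ledupwid → ledupwidori) add -ori.
So furud → furudori.

furudori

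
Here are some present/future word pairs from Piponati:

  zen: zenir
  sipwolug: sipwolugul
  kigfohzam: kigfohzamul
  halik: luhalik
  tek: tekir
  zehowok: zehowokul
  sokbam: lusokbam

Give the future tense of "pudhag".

"pudhag" has 2 vowels. The stems with 2 vowels (halik → luhalik, sokbam → lusokbam) add the prefix lu-.
The other patterns: stems with 1 vowel add -ir; stems with 3 vowels add -ul.
So pudhag → lupudhag.

lupudhag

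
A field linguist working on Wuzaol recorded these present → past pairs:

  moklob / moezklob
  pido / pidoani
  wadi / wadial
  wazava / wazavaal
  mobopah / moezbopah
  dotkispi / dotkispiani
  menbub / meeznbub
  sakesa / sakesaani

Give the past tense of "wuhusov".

wadi and dotkispi both end in -i yet inflect differently (wadial, dotkispiani), so the final letter is not what conditions the rule; the first letter is.
"wuhusov" begins with w-. The stems beginning with w- (wadi → wadial, wazava → wazavaal) add -al.
The other patterns: stems beginning with m- insert -ez- after the first vowel; stems beginning with d-, p- or s- add -ani.
So wuhusov → wuhusoval.

wuhusoval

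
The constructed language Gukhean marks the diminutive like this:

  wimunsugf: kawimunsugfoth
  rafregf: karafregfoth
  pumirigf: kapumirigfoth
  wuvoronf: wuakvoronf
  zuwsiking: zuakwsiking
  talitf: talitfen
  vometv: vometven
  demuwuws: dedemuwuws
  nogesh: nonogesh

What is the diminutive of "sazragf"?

wimunsugf and wuvoronf both end in -f yet inflect differently (kawimunsugfoth, wuakvoronf), so the final letter is not what conditions the rule; the second-to-last letter is.
"sazragf" has second-to-last letter 'g'. The stems whose second-to-last letter is 'g' (wimunsugf → kawimunsugfoth, rafregf → karafregfoth, pumirigf → kapumirigfoth) add ka- … -oth around the stem.
So sazragf → kasazragfoth.

kasazragfoth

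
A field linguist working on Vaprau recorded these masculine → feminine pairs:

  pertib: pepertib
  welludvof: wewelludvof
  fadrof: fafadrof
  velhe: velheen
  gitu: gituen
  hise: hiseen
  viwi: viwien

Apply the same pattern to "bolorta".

bolortaen

pertib and viwi both have last vowel 'i' yet inflect differently (pepertib, viwien), so the last vowel is not what conditions the rule; whether the stem ends in a vowel or a consonant is.
"bolorta" ends in a vowel. The stems ending in a vowel (velhe → velheen, gitu → gituen, hise → hiseen) add -en.
The other pattern: stems ending in a consonant repeat the first consonant+vowel as a prefix.
So bolorta → bolortaen.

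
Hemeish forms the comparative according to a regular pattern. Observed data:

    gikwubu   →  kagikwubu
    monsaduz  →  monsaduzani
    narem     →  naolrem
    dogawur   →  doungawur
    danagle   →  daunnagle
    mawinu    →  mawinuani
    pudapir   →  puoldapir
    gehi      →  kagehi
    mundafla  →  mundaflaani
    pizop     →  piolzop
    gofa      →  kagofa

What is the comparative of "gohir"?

mundafla and gofa both end in -a yet inflect differently (mundaflaani, kagofa), so the final letter is not what conditions the rule; the first letter is.
"gohir" begins with g-. The stems beginning with g- (gehi → kagehi, gofa → kagofa, gikwubu → kagikwubu) add the prefix ka-.
The other patterns: stems beginning with m- add -ani; stems beginning with d- insert -un- after the first vowel; stems beginning with n- or p- insert -ol- after the first vowel.
So gohir → kagohir.

kagohir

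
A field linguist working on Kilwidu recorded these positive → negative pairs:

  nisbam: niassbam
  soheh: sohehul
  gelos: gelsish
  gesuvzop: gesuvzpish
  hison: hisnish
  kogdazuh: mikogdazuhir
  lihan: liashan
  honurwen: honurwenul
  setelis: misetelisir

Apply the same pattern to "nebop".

nebpish

"nebop" has last vowel 'o'. The stems whose last vowel is 'o' (gesuvzop → gesuvzpish, hison → hisnish, gelos → gelsish) delete the last vowel and add -ish.
The other patterns: stems whose last vowel is 'e' add -ul; stems whose last vowel is 'a' insert -as- after the first vowel; stems whose last vowel is 'i' or 'u' add mi- … -ir around the stem.
So nebop → nebpish.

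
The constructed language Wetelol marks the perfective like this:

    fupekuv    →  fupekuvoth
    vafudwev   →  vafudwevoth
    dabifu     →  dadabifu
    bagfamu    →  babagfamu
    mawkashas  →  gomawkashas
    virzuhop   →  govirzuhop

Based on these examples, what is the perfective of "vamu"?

vavamu

fupekuv and dabifu both have last vowel 'u' yet inflect differently (fupekuvoth, dadabifu), so the last vowel is not what conditions the rule; the final letter is.
"vamu" ends in -u. The stems ending in -u (dabifu → dadabifu, bagfamu → babagfamu) repeat the first consonant+vowel as a prefix.
The other patterns: stems ending in -v add -oth; stems ending in -p or -s add the prefix go-.
So vamu → vavamu.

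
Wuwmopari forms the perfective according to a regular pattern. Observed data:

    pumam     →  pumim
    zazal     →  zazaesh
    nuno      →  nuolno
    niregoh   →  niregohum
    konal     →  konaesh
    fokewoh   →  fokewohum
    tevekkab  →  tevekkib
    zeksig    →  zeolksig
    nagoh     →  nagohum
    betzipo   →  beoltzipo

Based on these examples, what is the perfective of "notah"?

tevekkab and zazal both have last vowel 'a' yet inflect differently (tevekkib, zazaesh), so the last vowel is not what conditions the rule; the final letter is.
"notah" ends in -h. The stems ending in -h (nagoh → nagohum, niregoh → niregohum, fokewoh → fokewohum) add -um.
The other patterns: stems ending in -b or -m change the last vowel to 'i'; stems ending in -l drop the final letter and add -esh; stems ending in -g or -o insert -ol- after the first vowel.
So notah → notahum.

notahum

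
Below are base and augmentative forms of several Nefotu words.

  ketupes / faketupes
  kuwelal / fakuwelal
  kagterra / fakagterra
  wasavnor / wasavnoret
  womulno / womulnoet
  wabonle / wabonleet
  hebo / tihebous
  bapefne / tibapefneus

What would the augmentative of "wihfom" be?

wihfomet

womulno and hebo both end in -o yet inflect differently (womulnoet, tihebous), so the final letter is not what conditions the rule; the first letter is.
"wihfom" begins with w-. The stems beginning with w- (wasavnor → wasavnoret, womulno → womulnoet, wabonle → wabonleet) add -et.
So wihfom → wihfomet.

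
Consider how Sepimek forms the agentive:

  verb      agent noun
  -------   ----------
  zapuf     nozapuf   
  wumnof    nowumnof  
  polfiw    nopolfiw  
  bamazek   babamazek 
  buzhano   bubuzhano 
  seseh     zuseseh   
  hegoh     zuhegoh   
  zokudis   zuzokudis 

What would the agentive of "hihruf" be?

"hihruf" ends in -f. The stems ending in -f (zapuf → nozapuf, wumnof → nowumnof) add the prefix no-.
The other patterns: stems ending in -k or -o repeat the first consonant+vowel as a prefix; stems ending in -h or -s add the prefix zu-.
So hihruf → nohihruf.

nohihruf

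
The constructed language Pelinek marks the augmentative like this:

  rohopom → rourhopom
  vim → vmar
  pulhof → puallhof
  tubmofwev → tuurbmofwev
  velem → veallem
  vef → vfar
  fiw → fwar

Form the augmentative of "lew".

"lew" has 1 vowel. The stems with 1 vowel (fiw → fwar, vim → vmar, vef → vfar) delete the last vowel and add -ar.
The other patterns: stems with 2 vowels insert -al- after the first vowel; stems with 3 vowels insert -ur- after the first vowel.
So lew → lwar.

lwar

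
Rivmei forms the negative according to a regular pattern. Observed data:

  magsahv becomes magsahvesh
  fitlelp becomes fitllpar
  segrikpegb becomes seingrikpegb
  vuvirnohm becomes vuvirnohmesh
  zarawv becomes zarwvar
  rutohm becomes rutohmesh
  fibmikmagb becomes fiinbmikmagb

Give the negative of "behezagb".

magsahv and zarawv both end in -v yet inflect differently (magsahvesh, zarwvar), so the final letter is not what conditions the rule; the second-to-last letter is.
"behezagb" has second-to-last letter 'g'. The stems whose second-to-last letter is 'g' (fibmikmagb → fiinbmikmagb, segrikpegb → seingrikpegb) insert -in- after the first vowel.
So behezagb → beinhezagb.

beinhezagb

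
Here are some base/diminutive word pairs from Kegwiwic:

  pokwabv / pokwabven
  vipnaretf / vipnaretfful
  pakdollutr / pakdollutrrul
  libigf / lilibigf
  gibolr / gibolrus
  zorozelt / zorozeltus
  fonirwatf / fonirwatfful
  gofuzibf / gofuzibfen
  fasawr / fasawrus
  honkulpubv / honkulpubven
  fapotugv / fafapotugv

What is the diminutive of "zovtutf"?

zovtutfful

"zovtutf" has second-to-last letter 't'. The stems whose second-to-last letter is 't' (pakdollutr → pakdollutrrul, fonirwatf → fonirwatfful, vipnaretf → vipnaretfful) double the final consonant and add -ul.
The other patterns: stems whose second-to-last letter is 'b' add -en; stems whose second-to-last letter is 'g' repeat the first consonant+vowel as a prefix; stems whose second-to-last letter is 'l' or 'w' add -us.
So zovtutf → zovtutfful.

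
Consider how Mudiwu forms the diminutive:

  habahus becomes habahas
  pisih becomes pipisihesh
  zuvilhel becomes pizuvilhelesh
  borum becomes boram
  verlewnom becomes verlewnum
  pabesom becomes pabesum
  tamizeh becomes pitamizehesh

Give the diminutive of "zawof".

"zawof" has last vowel 'o'. The stems whose last vowel is 'o' (verlewnom → verlewnum, pabesom → pabesum) change the last vowel to 'u'.
The other patterns: stems whose last vowel is 'u' change the last vowel to 'a'; stems whose last vowel is 'e' or 'i' add pi- … -esh around the stem.
So zawof → zawuf.

zawuf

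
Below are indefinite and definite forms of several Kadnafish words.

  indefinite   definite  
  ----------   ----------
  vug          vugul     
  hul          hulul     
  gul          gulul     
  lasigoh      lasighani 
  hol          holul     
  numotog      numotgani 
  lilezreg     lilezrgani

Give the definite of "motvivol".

lilezreg and vug both end in -g yet inflect differently (lilezrgani, vugul), so the final letter is not what conditions the rule; the number of vowels is.
"motvivol" has 3 vowels. The stems with 3 vowels (lilezreg → lilezrgani, numotog → numotgani, lasigoh → lasighani) delete the last vowel and add -ani.
The other pattern: stems with 1 vowel add -ul.
So motvivol → motvivlani.

motvivlani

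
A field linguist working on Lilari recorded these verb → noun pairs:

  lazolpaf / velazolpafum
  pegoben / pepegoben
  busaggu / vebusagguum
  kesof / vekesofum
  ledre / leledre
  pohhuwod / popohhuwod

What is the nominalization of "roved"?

"roved" ends in -d. The one such stem in the data (pohhuwod → popohhuwod) repeats the first consonant+vowel as a prefix (as do pegoben, ledre), so the same rule applies.
The other pattern: stems ending in -f or -u add ve- … -um around the stem.
So roved → roroved.

roroved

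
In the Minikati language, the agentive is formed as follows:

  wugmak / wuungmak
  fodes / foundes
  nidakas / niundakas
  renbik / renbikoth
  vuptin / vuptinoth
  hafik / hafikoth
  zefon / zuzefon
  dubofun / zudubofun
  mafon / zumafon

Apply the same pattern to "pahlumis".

wugmak and renbik both end in -k yet inflect differently (wuungmak, renbikoth), so the final letter is not what conditions the rule; the last vowel is.
"pahlumis" has last vowel 'i'. The stems whose last vowel is 'i' (renbik → renbikoth, vuptin → vuptinoth, hafik → hafikoth) add -oth.
The other patterns: stems whose last vowel is 'a' or 'e' insert -un- after the first vowel; stems whose last vowel is 'o' or 'u' add the prefix zu-.
So pahlumis → pahlumisoth.

pahlumisoth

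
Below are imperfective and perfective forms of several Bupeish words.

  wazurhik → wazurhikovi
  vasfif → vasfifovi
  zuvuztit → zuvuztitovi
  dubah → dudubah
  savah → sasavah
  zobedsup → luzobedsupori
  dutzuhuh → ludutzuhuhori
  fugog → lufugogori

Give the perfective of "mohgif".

"mohgif" has last vowel 'i'. The stems whose last vowel is 'i' (wazurhik → wazurhikovi, vasfif → vasfifovi, zuvuztit → zuvuztitovi) add -ovi.
So mohgif → mohgifovi.

mohgifovi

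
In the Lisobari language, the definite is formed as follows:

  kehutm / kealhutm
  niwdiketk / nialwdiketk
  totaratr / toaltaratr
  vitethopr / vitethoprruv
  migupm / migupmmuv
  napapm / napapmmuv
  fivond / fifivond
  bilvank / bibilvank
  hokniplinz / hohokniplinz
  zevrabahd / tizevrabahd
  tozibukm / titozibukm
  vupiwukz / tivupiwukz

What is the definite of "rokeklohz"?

"rokeklohz" has second-to-last letter 'h'. The one such stem in the data (zevrabahd → tizevrabahd) adds the prefix ti-, so the same rule applies.
The other patterns: stems whose second-to-last letter is 't' insert -al- after the first vowel; stems whose second-to-last letter is 'p' double the final consonant and add -uv; stems whose second-to-last letter is 'n' repeat the first consonant+vowel as a prefix.
So rokeklohz → tirokeklohz.

tirokeklohz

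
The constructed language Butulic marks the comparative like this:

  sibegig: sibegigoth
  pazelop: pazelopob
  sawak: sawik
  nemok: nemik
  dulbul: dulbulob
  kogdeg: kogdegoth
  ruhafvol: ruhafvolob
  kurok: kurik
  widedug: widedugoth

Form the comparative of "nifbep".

nifbepob

"nifbep" ends in -p. The one such stem in the data (pazelop → pazelopob) adds -ob, so the same rule applies.
So nifbep → nifbepob.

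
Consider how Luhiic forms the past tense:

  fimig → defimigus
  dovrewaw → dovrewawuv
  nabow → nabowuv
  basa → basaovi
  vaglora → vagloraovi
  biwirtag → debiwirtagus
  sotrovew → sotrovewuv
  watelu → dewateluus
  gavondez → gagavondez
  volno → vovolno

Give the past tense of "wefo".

dovrewaw and vaglora both have last vowel 'a' yet inflect differently (dovrewawuv, vagloraovi), so the last vowel is not what conditions the rule; the final letter is.
"wefo" ends in -o. The one such stem in the data (volno → vovolno) repeats the first consonant+vowel as a prefix (as does gavondez), so the same rule applies.
The other patterns: stems ending in -w add -uv; stems ending in -a add -ovi; stems ending in -g or -u add de- … -us around the stem.
So wefo → wewefo.

wewefo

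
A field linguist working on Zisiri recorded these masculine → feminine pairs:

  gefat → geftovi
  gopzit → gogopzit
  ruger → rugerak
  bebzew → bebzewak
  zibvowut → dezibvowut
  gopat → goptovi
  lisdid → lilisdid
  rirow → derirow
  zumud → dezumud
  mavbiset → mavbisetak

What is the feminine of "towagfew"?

"towagfew" has last vowel 'e'. The stems whose last vowel is 'e' (mavbiset → mavbisetak, ruger → rugerak, bebzew → bebzewak) add -ak.
So towagfew → towagfewak.

towagfewak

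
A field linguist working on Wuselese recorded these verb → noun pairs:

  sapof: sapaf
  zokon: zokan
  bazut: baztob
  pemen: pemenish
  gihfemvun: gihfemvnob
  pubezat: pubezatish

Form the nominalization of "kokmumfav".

"kokmumfav" has last vowel 'a'. The one such stem in the data (pubezat → pubezatish) adds -ish, so the same rule applies.
The other patterns: stems whose last vowel is 'u' delete the last vowel and add -ob; stems whose last vowel is 'o' change the last vowel to 'a'.
So kokmumfav → kokmumfavish.

kokmumfavish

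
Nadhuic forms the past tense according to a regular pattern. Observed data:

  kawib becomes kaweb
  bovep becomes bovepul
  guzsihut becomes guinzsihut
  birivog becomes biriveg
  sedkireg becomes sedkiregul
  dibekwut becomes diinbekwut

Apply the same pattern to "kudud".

kuindud

sedkireg and birivog both end in -g yet inflect differently (sedkiregul, biriveg), so the final letter is not what conditions the rule; the last vowel is.
"kudud" has last vowel 'u'. The stems whose last vowel is 'u' (dibekwut → diinbekwut, guzsihut → guinzsihut) insert -in- after the first vowel.
The other patterns: stems whose last vowel is 'e' add -ul; stems whose last vowel is 'i' or 'o' change the last vowel to 'e'.
So kudud → kuindud.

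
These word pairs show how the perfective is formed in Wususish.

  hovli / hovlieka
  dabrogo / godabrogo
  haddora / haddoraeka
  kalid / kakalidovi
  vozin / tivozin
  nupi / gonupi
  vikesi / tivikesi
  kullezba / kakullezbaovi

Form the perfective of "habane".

habaneeka

kullezba and haddora both end in -a yet inflect differently (kakullezbaovi, haddoraeka), so the final letter is not what conditions the rule; the first letter is.
"habane" begins with h-. The stems beginning with h- (haddora → haddoraeka, hovli → hovlieka) add -eka.
So habane → habaneeka.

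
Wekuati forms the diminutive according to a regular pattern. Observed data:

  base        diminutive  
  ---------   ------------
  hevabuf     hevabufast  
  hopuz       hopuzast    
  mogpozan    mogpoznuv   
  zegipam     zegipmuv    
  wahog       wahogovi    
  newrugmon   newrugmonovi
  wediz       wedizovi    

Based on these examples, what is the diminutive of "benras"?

benrsuv

mogpozan and newrugmon both end in -n yet inflect differently (mogpoznuv, newrugmonovi), so the final letter is not what conditions the rule; the last vowel is.
"benras" has last vowel 'a'. The stems whose last vowel is 'a' (mogpozan → mogpoznuv, zegipam → zegipmuv) delete the last vowel and add -uv.
So benras → benrsuv.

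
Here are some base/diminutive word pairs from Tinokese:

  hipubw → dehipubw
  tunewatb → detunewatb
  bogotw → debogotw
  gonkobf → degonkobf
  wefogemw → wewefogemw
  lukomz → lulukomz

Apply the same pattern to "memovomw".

wefogemw and bogotw both end in -w yet inflect differently (wewefogemw, debogotw), so the final letter is not what conditions the rule; the second-to-last letter is.
"memovomw" has second-to-last letter 'm'. The stems whose second-to-last letter is 'm' (wefogemw → wewefogemw, lukomz → lulukomz) repeat the first consonant+vowel as a prefix.
So memovomw → mememovomw.

mememovomw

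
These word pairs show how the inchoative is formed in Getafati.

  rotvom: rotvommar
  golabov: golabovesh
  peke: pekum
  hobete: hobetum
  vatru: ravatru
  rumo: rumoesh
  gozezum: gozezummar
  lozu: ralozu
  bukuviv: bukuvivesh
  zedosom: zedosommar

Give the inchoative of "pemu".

rapemu

vatru and gozezum both have last vowel 'u' yet inflect differently (ravatru, gozezummar), so the last vowel is not what conditions the rule; the final letter is.
"pemu" ends in -u. The stems ending in -u (vatru → ravatru, lozu → ralozu) add the prefix ra-.
The other patterns: stems ending in -e drop the final letter and add -um; stems ending in -m double the final consonant and add -ar; stems ending in -o or -v add -esh.
So pemu → rapemu.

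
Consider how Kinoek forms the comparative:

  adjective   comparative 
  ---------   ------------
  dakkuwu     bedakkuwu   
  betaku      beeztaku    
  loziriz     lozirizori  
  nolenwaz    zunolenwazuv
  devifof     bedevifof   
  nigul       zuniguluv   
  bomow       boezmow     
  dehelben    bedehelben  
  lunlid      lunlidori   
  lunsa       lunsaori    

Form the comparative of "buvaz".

buezvaz

betaku and dakkuwu both end in -u yet inflect differently (beeztaku, bedakkuwu), so the final letter is not what conditions the rule; the first letter is.
"buvaz" begins with b-. The stems beginning with b- (betaku → beeztaku, bomow → boezmow) insert -ez- after the first vowel.
The other patterns: stems beginning with l- add -ori; stems beginning with d- add the prefix be-; stems beginning with n- add zu- … -uv around the stem.
So buvaz → buezvaz.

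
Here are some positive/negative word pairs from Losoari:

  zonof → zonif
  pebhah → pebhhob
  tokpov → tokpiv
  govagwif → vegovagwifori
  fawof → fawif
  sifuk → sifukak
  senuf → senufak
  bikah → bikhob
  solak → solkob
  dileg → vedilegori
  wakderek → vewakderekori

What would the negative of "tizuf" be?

tizufak

sifuk and solak both end in -k yet inflect differently (sifukak, solkob), so the final letter is not what conditions the rule; the last vowel is.
"tizuf" has last vowel 'u'. The stems whose last vowel is 'u' (sifuk → sifukak, senuf → senufak) add -ak.
The other patterns: stems whose last vowel is 'a' delete the last vowel and add -ob; stems whose last vowel is 'o' change the last vowel to 'i'; stems whose last vowel is 'e' or 'i' add ve- … -ori around the stem.
So tizuf → tizufak.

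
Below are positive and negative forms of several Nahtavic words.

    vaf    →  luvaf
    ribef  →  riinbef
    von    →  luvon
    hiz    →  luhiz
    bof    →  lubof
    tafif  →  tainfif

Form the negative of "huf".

vaf and tafif both end in -f yet inflect differently (luvaf, tainfif), so the final letter is not what conditions the rule; the number of vowels is.
"huf" has 1 vowel. The stems with 1 vowel (vaf → luvaf, hiz → luhiz, von → luvon) add the prefix lu-.
The other pattern: stems with 2 vowels insert -in- after the first vowel.
So huf → luhuf.

luhuf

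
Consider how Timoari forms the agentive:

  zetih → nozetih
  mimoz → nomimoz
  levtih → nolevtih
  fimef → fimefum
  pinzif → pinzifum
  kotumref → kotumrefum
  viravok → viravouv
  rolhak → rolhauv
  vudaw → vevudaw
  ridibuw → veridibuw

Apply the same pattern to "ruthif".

ruthifum

"ruthif" ends in -f. The stems ending in -f (fimef → fimefum, pinzif → pinzifum, kotumref → kotumrefum) add -um.
The other patterns: stems ending in -h or -z add the prefix no-; stems ending in -k drop the final letter and add -uv; stems ending in -w add the prefix ve-.
So ruthif → ruthifum.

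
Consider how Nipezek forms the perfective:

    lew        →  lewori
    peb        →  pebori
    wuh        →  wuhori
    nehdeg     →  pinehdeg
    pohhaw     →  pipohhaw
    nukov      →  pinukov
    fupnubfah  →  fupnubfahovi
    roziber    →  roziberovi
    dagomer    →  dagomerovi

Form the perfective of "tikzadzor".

lew and pohhaw both end in -w yet inflect differently (lewori, pipohhaw), so the final letter is not what conditions the rule; the number of vowels is.
"tikzadzor" has 3 vowels. The stems with 3 vowels (fupnubfah → fupnubfahovi, roziber → roziberovi, dagomer → dagomerovi) add -ovi.
So tikzadzor → tikzadzorovi.

tikzadzorovi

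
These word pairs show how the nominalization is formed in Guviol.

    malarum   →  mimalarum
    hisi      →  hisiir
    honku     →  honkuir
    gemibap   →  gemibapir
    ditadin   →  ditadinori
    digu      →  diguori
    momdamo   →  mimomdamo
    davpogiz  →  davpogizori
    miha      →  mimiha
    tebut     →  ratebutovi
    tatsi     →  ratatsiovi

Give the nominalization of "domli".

domliori

"domli" begins with d-. The stems beginning with d- (ditadin → ditadinori, davpogiz → davpogizori, digu → diguori) add -ori.
So domli → domliori.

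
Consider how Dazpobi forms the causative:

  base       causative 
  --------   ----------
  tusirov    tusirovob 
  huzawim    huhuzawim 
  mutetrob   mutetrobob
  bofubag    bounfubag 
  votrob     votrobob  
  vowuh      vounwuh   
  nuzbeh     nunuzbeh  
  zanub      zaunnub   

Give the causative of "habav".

haunbav

votrob and zanub both end in -b yet inflect differently (votrobob, zaunnub), so the final letter is not what conditions the rule; the last vowel is.
"habav" has last vowel 'a'. The one such stem in the data (bofubag → bounfubag) inserts -un- after the first vowel (as do vowuh, zanub), so the same rule applies.
The other patterns: stems whose last vowel is 'o' add -ob; stems whose last vowel is 'e' or 'i' repeat the first consonant+vowel as a prefix.
So habav → haunbav.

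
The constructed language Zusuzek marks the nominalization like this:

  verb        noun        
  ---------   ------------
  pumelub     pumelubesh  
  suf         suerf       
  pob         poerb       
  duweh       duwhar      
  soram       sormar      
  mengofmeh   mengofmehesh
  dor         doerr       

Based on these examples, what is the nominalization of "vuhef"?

"vuhef" has 2 vowels. The stems with 2 vowels (duweh → duwhar, soram → sormar) delete the last vowel and add -ar.
So vuhef → vuhfar.

vuhfar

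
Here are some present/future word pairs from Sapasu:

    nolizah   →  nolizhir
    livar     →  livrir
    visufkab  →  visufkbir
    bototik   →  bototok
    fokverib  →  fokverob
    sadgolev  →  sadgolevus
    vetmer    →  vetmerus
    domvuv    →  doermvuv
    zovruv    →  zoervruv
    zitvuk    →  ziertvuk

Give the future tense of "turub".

tuerrub

"turub" has last vowel 'u'. The stems whose last vowel is 'u' (domvuv → doermvuv, zovruv → zoervruv, zitvuk → ziertvuk) insert -er- after the first vowel.
So turub → tuerrub.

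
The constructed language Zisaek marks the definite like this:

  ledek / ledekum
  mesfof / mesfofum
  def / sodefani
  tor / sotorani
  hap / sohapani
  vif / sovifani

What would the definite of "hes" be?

sohesani

mesfof and def both end in -f yet inflect differently (mesfofum, sodefani), so the final letter is not what conditions the rule; the number of vowels is.
"hes" has 1 vowel. The stems with 1 vowel (def → sodefani, tor → sotorani, hap → sohapani) add so- … -ani around the stem.
So hes → sohesani.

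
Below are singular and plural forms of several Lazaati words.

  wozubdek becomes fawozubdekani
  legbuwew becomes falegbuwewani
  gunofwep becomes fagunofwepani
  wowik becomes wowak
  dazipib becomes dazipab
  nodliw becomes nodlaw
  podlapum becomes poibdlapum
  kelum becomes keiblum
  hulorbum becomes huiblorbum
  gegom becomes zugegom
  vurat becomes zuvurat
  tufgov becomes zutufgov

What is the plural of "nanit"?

nanat

wozubdek and wowik both end in -k yet inflect differently (fawozubdekani, wowak), so the final letter is not what conditions the rule; the last vowel is.
"nanit" has last vowel 'i'. The stems whose last vowel is 'i' (wowik → wowak, dazipib → dazipab, nodliw → nodlaw) change the last vowel to 'a'.
So nanit → nanat.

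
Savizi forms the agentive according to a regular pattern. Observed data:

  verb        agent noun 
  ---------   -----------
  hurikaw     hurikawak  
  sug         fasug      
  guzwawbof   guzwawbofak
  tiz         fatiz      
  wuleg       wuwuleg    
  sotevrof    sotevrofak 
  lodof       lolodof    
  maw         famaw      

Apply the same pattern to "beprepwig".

beprepwigak

"beprepwig" has 3 vowels. The stems with 3 vowels (hurikaw → hurikawak, sotevrof → sotevrofak, guzwawbof → guzwawbofak) add -ak.
The other patterns: stems with 1 vowel add the prefix fa-; stems with 2 vowels repeat the first consonant+vowel as a prefix.
So beprepwig → beprepwigak.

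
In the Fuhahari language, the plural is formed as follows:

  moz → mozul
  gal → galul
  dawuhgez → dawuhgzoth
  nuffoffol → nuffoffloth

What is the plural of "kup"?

moz and dawuhgez both end in -z yet inflect differently (mozul, dawuhgzoth), so the final letter is not what conditions the rule; the number of vowels is.
"kup" has 1 vowel. The stems with 1 vowel (moz → mozul, gal → galul) add -ul.
So kup → kupul.

kupul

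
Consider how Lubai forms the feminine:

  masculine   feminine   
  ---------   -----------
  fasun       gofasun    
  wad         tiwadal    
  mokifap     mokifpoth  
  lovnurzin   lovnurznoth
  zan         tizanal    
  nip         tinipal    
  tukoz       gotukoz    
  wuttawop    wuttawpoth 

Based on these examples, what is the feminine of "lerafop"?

lerafpoth

"lerafop" has 3 vowels. The stems with 3 vowels (mokifap → mokifpoth, wuttawop → wuttawpoth, lovnurzin → lovnurznoth) delete the last vowel and add -oth.
So lerafop → lerafpoth.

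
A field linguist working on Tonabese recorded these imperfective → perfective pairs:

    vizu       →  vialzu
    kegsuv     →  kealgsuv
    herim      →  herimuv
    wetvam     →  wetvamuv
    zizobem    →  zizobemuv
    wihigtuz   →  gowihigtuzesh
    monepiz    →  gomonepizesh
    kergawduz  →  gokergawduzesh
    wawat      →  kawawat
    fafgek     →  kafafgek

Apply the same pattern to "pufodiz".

gopufodizesh

"pufodiz" ends in -z. The stems ending in -z (wihigtuz → gowihigtuzesh, monepiz → gomonepizesh, kergawduz → gokergawduzesh) add go- … -esh around the stem.
The other patterns: stems ending in -u or -v insert -al- after the first vowel; stems ending in -m add -uv; stems ending in -k or -t add the prefix ka-.
So pufodiz → gopufodizesh.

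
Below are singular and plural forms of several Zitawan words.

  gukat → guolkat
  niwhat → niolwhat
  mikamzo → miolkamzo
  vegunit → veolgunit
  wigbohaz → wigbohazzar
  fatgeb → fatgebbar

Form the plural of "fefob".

gukat and wigbohaz both have last vowel 'a' yet inflect differently (guolkat, wigbohazzar), so the last vowel is not what conditions the rule; the final letter is.
"fefob" ends in -b. The one such stem in the data (fatgeb → fatgebbar) doubles the final consonant and adds -ar (as does wigbohaz), so the same rule applies.
The other pattern: stems ending in -o or -t insert -ol- after the first vowel.
So fefob → fefobbar.

fefobbar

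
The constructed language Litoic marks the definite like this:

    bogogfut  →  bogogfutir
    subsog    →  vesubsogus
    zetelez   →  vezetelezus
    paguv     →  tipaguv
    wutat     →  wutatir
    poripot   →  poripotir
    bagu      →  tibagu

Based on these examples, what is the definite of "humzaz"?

vehumzazus

bogogfut and bagu both have last vowel 'u' yet inflect differently (bogogfutir, tibagu), so the last vowel is not what conditions the rule; the final letter is.
"humzaz" ends in -z. The one such stem in the data (zetelez → vezetelezus) adds ve- … -us around the stem, so the same rule applies.
The other patterns: stems ending in -t add -ir; stems ending in -u or -v add the prefix ti-.
So humzaz → vehumzazus.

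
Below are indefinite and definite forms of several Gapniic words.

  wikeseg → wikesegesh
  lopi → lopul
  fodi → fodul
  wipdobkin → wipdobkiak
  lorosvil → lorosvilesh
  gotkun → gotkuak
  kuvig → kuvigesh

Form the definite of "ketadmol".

"ketadmol" ends in -l. The one such stem in the data (lorosvil → lorosvilesh) adds -esh, so the same rule applies.
The other patterns: stems ending in -i drop the final letter and add -ul; stems ending in -n drop the final letter and add -ak.
So ketadmol → ketadmolesh.

ketadmolesh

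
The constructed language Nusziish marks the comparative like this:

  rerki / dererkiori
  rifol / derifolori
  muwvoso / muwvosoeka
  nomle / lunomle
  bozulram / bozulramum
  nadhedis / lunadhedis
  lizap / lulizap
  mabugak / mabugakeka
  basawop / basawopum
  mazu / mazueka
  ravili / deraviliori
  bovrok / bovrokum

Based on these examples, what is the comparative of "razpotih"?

lizap and basawop both end in -p yet inflect differently (lulizap, basawopum), so the final letter is not what conditions the rule; the first letter is.
"razpotih" begins with r-. The stems beginning with r- (rifol → derifolori, ravili → deraviliori, rerki → dererkiori) add de- … -ori around the stem.
The other patterns: stems beginning with l- or n- add the prefix lu-; stems beginning with b- add -um; stems beginning with m- add -eka.
So razpotih → derazpotihori.

derazpotihori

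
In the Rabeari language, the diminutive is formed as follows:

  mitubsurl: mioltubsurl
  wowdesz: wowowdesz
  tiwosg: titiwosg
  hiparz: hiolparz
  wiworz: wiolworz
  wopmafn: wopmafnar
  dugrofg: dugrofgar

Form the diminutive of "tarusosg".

tatarusosg

"tarusosg" has second-to-last letter 's'. The stems whose second-to-last letter is 's' (wowdesz → wowowdesz, tiwosg → titiwosg) repeat the first consonant+vowel as a prefix.
The other patterns: stems whose second-to-last letter is 'r' insert -ol- after the first vowel; stems whose second-to-last letter is 'f' add -ar.
So tarusosg → tatarusosg.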